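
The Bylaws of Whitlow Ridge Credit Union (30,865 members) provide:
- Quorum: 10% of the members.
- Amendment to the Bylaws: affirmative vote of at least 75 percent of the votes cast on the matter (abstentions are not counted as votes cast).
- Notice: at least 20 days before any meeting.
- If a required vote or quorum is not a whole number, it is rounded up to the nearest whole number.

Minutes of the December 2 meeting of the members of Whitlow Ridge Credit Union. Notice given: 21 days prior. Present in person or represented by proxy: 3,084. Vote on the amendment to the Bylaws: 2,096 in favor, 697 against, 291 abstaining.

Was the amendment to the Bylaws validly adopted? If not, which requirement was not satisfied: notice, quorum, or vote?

Invalid — quorum requirement not satisfied.

Notice: 21 days given; 20 required. Satisfied.
Quorum: 10% of 30,865 = 3,086.50, rounded up to 3,087; 3,084 present. Not satisfied.
Vote: requires three-fourths of the votes cast (3,084 − 291 abstaining = 2,793); 3/4 of 2793 = 2094.75, rounded up to 2095, so 2,095 needed; 2,096 in favor. Satisfied.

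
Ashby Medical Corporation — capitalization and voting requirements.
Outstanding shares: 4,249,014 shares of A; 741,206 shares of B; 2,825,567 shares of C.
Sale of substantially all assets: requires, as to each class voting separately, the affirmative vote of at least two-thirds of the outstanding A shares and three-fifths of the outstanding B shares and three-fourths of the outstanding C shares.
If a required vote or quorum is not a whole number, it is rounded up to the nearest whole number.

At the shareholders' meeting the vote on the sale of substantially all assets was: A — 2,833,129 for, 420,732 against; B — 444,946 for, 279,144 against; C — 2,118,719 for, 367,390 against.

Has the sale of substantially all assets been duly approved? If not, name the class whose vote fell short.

A: 2/3 of 4249014 = 2832676; 2,832,676 required, 2,833,129 in favor — approved.
B: 3/5 of 741206 = 444723.60, rounded up to 444724; 444,724 required, 444,946 in favor — approved.
C: 3/4 of 2825567 = 2119175.25, rounded up to 2119176; 2,119,176 required, 2,118,719 in favor — not approved.

Not approved — the C shares did not give the required vote.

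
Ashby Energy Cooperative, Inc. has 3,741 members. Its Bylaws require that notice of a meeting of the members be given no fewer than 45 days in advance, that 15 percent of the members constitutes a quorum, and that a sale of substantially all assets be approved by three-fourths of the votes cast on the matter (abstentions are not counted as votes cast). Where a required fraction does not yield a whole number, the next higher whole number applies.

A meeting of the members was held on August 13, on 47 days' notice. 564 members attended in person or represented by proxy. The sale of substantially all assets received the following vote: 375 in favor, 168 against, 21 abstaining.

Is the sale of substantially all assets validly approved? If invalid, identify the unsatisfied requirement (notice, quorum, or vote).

Invalid — vote requirement not satisfied.

Notice: 47 days given; 45 required. Satisfied.
Quorum: 15% of 3,741 = 561.15, rounded up to 562; 564 present. Satisfied.
Vote: requires three-fourths of the votes cast (564 − 21 abstaining = 543); 3/4 of 543 = 407.25, rounded up to 408, so 408 needed; 375 in favor. Not satisfied.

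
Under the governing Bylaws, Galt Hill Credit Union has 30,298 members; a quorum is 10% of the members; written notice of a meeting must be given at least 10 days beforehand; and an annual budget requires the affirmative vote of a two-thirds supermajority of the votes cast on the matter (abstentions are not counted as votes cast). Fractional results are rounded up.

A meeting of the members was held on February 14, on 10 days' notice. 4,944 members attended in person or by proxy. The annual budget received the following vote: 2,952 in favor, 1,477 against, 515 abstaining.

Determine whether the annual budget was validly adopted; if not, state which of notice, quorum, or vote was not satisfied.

Invalid — vote requirement not satisfied.

Notice: 10 days given; 10 required. Satisfied.
Quorum: 10% of 30,298 = 3,029.80, rounded up to 3,030; 4,944 present. Satisfied.
Vote: requires two-thirds of the votes cast (4,944 − 515 abstaining = 4,429); 2/3 of 4429 = 2952.67, rounded up to 2953, so 2,953 needed; 2,952 in favor. Not satisfied.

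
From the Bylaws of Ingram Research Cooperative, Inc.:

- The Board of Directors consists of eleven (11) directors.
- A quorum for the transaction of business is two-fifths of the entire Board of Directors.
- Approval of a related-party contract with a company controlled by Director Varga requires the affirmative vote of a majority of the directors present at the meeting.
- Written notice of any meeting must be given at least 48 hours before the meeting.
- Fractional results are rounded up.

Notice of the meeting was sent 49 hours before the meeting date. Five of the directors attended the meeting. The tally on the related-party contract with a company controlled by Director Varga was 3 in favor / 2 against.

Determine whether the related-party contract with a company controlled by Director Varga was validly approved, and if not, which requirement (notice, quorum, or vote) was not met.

Notice: 49 hours given; 48 required (49 ≥ 48). Satisfied.
Quorum: 5 present; quorum is 5. Satisfied.
Vote: the related-party contract with a company controlled by Director Varga requires a majority of the directors present (5). A majority of 5 is 3, so 3 affirmative votes are needed; 3 voted in favor. Satisfied.

Valid — all requirements satisfied.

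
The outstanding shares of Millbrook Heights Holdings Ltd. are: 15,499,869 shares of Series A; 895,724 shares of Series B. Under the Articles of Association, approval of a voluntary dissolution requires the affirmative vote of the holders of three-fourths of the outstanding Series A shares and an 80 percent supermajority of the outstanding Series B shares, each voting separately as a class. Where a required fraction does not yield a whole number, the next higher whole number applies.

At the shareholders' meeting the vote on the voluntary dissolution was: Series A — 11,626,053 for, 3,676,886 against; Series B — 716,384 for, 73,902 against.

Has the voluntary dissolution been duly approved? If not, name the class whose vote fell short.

Series A: 3/4 of 15499869 = 11624901.75, rounded up to 11624902; 11,624,902 required, 11,626,053 in favor — approved.
Series B: 4/5 of 895724 = 716579.20, rounded up to 716580; 716,580 required, 716,384 in favor — not approved.

Not approved — the Series B shares did not give the required vote.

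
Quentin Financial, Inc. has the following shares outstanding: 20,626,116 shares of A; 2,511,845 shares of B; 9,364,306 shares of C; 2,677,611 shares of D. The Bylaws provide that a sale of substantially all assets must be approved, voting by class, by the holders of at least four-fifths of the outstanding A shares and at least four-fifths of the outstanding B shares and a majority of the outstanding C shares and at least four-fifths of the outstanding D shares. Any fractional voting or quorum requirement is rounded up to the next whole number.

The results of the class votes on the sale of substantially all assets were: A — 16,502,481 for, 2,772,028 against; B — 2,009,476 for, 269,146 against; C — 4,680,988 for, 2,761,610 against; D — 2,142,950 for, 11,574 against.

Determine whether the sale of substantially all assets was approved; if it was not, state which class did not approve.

A: 4/5 of 20626116 = 16500892.80, rounded up to 16500893; 16,500,893 required, 16,502,481 in favor — approved.
B: 4/5 of 2511845 = 2009476; 2,009,476 required, 2,009,476 in favor — approved.
C: a majority of 9364306 is 4682154; 4,682,154 required, 4,680,988 in favor — not approved.
D: 4/5 of 2677611 = 2142088.80, rounded up to 2142089; 2,142,089 required, 2,142,950 in favor — approved.

Not approved — the C shares did not give the required vote.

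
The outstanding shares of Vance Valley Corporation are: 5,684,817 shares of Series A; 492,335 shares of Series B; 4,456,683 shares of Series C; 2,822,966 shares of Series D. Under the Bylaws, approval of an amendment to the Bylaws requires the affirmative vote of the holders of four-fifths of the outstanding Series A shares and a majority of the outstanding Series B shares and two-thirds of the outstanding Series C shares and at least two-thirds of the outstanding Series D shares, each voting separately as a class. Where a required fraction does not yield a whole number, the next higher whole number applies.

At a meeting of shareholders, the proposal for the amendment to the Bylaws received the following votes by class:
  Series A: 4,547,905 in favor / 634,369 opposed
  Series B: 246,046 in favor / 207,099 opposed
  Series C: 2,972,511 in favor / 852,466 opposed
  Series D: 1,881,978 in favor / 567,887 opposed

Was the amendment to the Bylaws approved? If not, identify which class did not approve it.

Not approved — the Series B shares did not give the required vote.

Series A: 4/5 of 5684817 = 4547853.60, rounded up to 4547854; 4,547,854 required, 4,547,905 in favor — approved.
Series B: a majority of 492335 is 246168; 246,168 required, 246,046 in favor — not approved.
Series C: 2/3 of 4456683 = 2971122; 2,971,122 required, 2,972,511 in favor — approved.
Series D: 2/3 of 2822966 = 1881977.33, rounded up to 1881978; 1,881,978 required, 1,881,978 in favor — approved.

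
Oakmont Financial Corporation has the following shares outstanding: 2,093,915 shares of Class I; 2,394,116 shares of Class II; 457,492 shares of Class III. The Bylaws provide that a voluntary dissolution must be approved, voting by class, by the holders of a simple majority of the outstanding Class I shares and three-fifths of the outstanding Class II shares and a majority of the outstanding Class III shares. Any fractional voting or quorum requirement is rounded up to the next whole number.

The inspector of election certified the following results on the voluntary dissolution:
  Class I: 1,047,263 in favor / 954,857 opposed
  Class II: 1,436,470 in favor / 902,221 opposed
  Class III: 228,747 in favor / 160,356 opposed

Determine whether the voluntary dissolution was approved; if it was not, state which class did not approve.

Approved — every class gave the required vote.

Class I: a majority of 2093915 is 1046958; 1,046,958 required, 1,047,263 in favor — approved.
Class II: 3/5 of 2394116 = 1436469.60, rounded up to 1436470; 1,436,470 required, 1,436,470 in favor — approved.
Class III: a majority of 457492 is 228747; 228,747 required, 228,747 in favor — approved.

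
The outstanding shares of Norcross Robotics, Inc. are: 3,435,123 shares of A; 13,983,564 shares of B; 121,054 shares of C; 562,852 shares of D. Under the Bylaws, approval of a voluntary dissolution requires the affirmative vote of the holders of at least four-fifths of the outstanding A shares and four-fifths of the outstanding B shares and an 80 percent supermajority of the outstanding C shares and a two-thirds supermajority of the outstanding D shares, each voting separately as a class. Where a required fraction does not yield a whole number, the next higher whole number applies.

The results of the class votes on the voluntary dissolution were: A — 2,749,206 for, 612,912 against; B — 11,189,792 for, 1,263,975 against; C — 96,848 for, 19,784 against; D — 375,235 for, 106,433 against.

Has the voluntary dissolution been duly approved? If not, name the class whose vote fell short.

Approved — every class gave the required vote.

A: 4/5 of 3435123 = 2748098.40, rounded up to 2748099; 2,748,099 required, 2,749,206 in favor — approved.
B: 4/5 of 13983564 = 11186851.20, rounded up to 11186852; 11,186,852 required, 11,189,792 in favor — approved.
C: 4/5 of 121054 = 96843.20, rounded up to 96844; 96,844 required, 96,848 in favor — approved.
D: 2/3 of 562852 = 375234.67, rounded up to 375235; 375,235 required, 375,235 in favor — approved.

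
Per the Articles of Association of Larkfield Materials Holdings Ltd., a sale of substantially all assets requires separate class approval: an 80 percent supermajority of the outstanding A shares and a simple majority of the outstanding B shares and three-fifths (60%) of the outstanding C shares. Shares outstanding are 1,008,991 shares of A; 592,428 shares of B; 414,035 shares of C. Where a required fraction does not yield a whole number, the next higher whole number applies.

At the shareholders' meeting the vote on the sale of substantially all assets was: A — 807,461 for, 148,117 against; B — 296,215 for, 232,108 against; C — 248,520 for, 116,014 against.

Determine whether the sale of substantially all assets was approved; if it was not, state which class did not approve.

Approved — every class gave the required vote.

A: 4/5 of 1008991 = 807192.80, rounded up to 807193; 807,193 required, 807,461 in favor — approved.
B: a majority of 592428 is 296215; 296,215 required, 296,215 in favor — approved.
C: 3/5 of 414035 = 248421; 248,421 required, 248,520 in favor — approved.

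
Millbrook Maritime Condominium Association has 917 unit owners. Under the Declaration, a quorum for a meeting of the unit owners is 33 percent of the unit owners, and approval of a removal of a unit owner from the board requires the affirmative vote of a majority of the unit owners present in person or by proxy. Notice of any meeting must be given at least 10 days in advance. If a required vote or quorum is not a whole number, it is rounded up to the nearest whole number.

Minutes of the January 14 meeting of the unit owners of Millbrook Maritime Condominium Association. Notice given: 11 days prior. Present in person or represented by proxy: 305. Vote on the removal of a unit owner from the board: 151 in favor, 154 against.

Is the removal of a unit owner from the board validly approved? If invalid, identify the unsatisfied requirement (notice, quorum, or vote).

Notice: 11 days given; 10 required. Satisfied.
Quorum: 33% of 917 = 302.61, rounded up to 303; 305 present. Satisfied.
Vote: requires a majority of those present (305); a majority of 305 is 153, so 153 needed; 151 in favor. Not satisfied.

Invalid — vote requirement not satisfied.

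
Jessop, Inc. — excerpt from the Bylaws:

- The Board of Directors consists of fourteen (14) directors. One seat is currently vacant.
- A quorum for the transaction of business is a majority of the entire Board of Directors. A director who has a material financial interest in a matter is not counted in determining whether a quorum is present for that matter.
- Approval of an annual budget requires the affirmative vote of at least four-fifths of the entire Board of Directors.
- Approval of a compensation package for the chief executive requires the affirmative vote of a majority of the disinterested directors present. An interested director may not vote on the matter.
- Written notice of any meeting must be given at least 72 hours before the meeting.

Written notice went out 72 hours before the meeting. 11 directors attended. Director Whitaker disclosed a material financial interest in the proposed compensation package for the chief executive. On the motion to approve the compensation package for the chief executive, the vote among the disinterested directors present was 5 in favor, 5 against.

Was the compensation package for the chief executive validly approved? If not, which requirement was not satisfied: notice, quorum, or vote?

Notice: 72 hours given; 72 required (72 ≥ 72). Satisfied.
Quorum: 11 present, but the 1 interested director does not count, leaving 10. Quorum is 8. Satisfied.
Vote: the compensation package for the chief executive requires a majority of the disinterested directors present (11 − 1 = 10). A majority of 10 is 6, so 6 affirmative votes are needed; 5 voted in favor. Not satisfied.

Invalid — vote requirement not satisfied.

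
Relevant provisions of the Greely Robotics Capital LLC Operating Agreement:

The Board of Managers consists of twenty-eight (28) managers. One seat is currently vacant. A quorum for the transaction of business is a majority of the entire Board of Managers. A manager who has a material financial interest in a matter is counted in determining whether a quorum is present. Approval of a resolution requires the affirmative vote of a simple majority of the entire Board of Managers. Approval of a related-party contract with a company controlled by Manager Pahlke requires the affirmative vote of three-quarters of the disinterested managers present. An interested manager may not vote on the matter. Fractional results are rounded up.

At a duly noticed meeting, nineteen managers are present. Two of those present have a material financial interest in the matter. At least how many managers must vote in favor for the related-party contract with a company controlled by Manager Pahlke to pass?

13

The related-party contract with a company controlled by Manager Pahlke requires three-fourths of the disinterested managers present (19 − 2 = 17).
3/4 of 17 = 12.75, rounded up to 13.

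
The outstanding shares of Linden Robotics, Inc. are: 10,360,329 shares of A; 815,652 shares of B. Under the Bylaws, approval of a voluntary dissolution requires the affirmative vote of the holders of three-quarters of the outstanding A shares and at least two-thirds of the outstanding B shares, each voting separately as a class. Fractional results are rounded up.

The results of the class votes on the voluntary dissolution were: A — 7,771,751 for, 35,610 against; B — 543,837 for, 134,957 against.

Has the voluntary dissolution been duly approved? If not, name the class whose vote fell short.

A: 3/4 of 10360329 = 7770246.75, rounded up to 7770247; 7,770,247 required, 7,771,751 in favor — approved.
B: 2/3 of 815652 = 543768; 543,768 required, 543,837 in favor — approved.

Approved — every class gave the required vote.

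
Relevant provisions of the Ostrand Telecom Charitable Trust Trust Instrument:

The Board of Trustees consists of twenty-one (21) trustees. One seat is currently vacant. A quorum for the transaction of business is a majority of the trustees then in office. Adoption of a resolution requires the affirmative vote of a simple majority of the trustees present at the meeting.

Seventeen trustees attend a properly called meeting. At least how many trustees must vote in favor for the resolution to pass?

The resolution requires a majority of the trustees present (17).
A majority of 17 is 9.

9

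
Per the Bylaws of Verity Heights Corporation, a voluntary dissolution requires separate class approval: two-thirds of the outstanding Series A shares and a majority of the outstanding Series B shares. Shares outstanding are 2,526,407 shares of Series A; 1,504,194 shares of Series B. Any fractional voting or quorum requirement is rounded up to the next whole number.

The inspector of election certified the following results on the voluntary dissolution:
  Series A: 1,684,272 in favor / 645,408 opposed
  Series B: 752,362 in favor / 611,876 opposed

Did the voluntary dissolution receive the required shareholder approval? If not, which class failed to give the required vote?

Approved — every class gave the required vote.

Series A: 2/3 of 2526407 = 1684271.33, rounded up to 1684272; 1,684,272 required, 1,684,272 in favor — approved.
Series B: a majority of 1504194 is 752098; 752,098 required, 752,362 in favor — approved.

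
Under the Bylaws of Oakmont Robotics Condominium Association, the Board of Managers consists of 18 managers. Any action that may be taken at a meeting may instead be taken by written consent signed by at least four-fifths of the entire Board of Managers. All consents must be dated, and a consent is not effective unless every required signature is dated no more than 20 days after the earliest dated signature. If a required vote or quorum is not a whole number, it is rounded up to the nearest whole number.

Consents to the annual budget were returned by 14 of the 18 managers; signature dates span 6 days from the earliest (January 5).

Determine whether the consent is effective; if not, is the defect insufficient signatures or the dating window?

Signatures required: at least four-fifths of 18 — 4/5 of 18 = 14.40, rounded up to 15, so 15 needed; 14 signed. Insufficient.
Dating window: the latest signature is 6 days after the earliest; the limit is 20 days. Within the window.

Not effective — insufficient signatures.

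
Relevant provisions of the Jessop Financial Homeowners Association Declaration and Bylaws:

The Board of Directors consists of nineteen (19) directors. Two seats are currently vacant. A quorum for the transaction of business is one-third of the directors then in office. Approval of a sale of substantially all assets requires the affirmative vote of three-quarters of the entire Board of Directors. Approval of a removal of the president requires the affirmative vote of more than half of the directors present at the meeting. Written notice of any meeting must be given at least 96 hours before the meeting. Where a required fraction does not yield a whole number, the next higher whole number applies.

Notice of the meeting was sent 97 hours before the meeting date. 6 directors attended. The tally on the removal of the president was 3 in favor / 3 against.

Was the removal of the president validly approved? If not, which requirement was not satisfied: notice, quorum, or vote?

Notice: 97 hours given; 96 required (97 ≥ 96). Satisfied.
Quorum: 6 present; quorum is 6. Satisfied.
Vote: the removal of the president requires a majority of the directors present (6). A majority of 6 is 4, so 4 affirmative votes are needed; 3 voted in favor. Not satisfied.

Invalid — vote requirement not satisfied.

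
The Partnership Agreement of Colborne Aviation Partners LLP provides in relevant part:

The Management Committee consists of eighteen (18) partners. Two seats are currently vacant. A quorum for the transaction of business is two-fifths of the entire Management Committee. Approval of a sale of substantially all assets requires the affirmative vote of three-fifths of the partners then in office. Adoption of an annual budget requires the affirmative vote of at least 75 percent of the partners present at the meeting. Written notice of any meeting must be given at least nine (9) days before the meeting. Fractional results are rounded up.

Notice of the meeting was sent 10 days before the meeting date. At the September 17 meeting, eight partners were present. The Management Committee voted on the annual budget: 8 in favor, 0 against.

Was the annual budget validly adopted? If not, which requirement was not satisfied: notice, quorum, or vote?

Notice: 10 days given; 9 required (10 ≥ 9). Satisfied.
Quorum: 8 present; quorum is 8. Satisfied.
Vote: the annual budget requires three-fourths of the partners present (8). 3/4 of 8 = 6, so 6 affirmative votes are needed; 8 voted in favor. Satisfied.

Valid — all requirements satisfied.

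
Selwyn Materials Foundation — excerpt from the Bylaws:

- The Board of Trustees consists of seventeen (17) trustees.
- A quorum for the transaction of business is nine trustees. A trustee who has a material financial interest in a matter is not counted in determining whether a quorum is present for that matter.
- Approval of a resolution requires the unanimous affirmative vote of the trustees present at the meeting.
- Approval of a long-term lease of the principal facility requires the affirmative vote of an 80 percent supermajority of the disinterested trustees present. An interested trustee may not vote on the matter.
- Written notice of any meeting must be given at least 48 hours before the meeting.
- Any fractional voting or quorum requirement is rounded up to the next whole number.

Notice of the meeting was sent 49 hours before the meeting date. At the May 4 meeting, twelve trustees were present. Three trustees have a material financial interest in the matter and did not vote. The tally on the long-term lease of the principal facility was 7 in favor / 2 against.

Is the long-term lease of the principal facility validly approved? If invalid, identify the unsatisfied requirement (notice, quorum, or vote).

Notice: 49 hours given; 48 required (49 ≥ 48). Satisfied.
Quorum: 12 present, but the 3 interested trustees do not count, leaving 9. Quorum is 9. Satisfied.
Vote: the long-term lease of the principal facility requires four-fifths of the disinterested trustees present (12 − 3 = 9). 4/5 of 9 = 7.20, rounded up to 8, so 8 affirmative votes are needed; 7 voted in favor. Not satisfied.

Invalid — vote requirement not satisfied.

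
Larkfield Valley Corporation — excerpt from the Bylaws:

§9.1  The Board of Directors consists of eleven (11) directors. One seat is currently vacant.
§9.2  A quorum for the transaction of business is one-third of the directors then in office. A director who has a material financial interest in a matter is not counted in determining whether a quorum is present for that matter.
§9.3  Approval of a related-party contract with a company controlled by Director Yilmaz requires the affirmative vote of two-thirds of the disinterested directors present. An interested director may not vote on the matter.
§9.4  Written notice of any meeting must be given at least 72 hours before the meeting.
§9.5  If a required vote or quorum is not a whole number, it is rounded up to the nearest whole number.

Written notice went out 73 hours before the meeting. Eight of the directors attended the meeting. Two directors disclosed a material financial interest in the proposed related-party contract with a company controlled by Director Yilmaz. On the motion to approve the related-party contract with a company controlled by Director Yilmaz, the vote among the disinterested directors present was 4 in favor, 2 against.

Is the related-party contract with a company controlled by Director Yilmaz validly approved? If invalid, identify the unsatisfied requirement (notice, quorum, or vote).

Notice: 73 hours given; 72 required (73 ≥ 72). Satisfied.
Quorum: 8 present, but the 2 interested directors do not count, leaving 6. Quorum is 4. Satisfied.
Vote: the related-party contract with a company controlled by Director Yilmaz requires two-thirds of the disinterested directors present (8 − 2 = 6). 2/3 of 6 = 4, so 4 affirmative votes are needed; 4 voted in favor. Satisfied.

Valid — all requirements satisfied.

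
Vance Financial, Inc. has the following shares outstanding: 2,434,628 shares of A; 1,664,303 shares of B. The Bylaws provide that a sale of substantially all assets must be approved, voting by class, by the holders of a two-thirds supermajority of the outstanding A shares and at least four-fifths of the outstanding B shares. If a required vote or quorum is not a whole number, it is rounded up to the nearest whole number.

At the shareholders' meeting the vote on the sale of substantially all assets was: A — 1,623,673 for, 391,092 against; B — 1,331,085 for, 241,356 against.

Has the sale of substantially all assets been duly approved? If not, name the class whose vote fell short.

A: 2/3 of 2434628 = 1623085.33, rounded up to 1623086; 1,623,086 required, 1,623,673 in favor — approved.
B: 4/5 of 1664303 = 1331442.40, rounded up to 1331443; 1,331,443 required, 1,331,085 in favor — not approved.

Not approved — the B shares did not give the required vote.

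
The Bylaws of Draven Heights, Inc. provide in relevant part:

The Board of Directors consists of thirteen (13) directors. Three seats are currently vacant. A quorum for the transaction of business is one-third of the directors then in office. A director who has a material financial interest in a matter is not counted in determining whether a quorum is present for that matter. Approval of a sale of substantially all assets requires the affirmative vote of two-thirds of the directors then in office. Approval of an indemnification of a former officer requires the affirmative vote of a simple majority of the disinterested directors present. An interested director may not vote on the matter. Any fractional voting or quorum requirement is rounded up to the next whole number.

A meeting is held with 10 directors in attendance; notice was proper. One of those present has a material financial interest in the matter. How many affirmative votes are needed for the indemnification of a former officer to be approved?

The indemnification of a former officer requires a majority of the disinterested directors present (10 − 1 = 9).
A majority of 9 is 5.

5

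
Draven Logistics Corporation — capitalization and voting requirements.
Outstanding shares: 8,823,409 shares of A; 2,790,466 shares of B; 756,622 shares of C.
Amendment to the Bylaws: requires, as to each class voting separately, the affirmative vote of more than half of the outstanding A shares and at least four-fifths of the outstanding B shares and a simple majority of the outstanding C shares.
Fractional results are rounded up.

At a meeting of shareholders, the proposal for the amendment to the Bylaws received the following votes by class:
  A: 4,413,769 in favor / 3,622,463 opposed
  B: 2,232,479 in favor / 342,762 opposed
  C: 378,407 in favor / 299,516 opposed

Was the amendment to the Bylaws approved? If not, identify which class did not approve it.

A: a majority of 8823409 is 4411705; 4,411,705 required, 4,413,769 in favor — approved.
B: 4/5 of 2790466 = 2232372.80, rounded up to 2232373; 2,232,373 required, 2,232,479 in favor — approved.
C: a majority of 756622 is 378312; 378,312 required, 378,407 in favor — approved.

Approved — every class gave the required vote.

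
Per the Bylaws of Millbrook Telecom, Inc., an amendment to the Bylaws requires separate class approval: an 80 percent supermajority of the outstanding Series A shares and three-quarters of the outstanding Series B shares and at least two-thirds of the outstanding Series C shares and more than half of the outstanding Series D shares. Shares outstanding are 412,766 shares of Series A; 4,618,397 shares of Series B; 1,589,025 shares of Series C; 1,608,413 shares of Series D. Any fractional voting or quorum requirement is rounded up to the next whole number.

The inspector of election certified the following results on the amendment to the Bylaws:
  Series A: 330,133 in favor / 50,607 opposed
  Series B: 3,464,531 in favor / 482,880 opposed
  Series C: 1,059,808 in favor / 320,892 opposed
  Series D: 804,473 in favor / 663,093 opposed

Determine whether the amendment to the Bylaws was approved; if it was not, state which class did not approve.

Not approved — the Series A shares did not give the required vote.

Series A: 4/5 of 412766 = 330212.80, rounded up to 330213; 330,213 required, 330,133 in favor — not approved.
Series B: 3/4 of 4618397 = 3463797.75, rounded up to 3463798; 3,463,798 required, 3,464,531 in favor — approved.
Series C: 2/3 of 1589025 = 1059350; 1,059,350 required, 1,059,808 in favor — approved.
Series D: a majority of 1608413 is 804207; 804,207 required, 804,473 in favor — approved.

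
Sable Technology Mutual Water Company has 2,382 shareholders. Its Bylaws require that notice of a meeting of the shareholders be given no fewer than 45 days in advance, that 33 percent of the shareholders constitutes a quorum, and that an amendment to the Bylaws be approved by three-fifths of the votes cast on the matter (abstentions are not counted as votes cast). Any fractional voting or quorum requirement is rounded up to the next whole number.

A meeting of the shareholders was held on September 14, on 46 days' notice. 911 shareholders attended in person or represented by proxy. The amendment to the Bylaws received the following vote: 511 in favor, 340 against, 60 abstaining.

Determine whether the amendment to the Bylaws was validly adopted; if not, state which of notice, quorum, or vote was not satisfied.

Notice: 46 days given; 45 required. Satisfied.
Quorum: 33% of 2,382 = 786.06, rounded up to 787; 911 present. Satisfied.
Vote: requires three-fifths of the votes cast (911 − 60 abstaining = 851); 3/5 of 851 = 510.60, rounded up to 511, so 511 needed; 511 in favor. Satisfied.

Valid — all requirements satisfied.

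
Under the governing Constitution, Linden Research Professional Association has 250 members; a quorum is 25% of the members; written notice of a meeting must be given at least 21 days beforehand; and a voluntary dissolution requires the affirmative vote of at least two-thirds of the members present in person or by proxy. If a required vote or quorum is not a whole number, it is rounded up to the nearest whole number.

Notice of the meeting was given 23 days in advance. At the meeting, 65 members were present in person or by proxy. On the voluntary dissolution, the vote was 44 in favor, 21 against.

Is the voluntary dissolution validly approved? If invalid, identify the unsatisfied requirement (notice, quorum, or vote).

Notice: 23 days given; 21 required. Satisfied.
Quorum: 25% of 250 = 62.50, rounded up to 63; 65 present. Satisfied.
Vote: requires two-thirds of those present (65); 2/3 of 65 = 43.33, rounded up to 44, so 44 needed; 44 in favor. Satisfied.

Valid — all requirements satisfied.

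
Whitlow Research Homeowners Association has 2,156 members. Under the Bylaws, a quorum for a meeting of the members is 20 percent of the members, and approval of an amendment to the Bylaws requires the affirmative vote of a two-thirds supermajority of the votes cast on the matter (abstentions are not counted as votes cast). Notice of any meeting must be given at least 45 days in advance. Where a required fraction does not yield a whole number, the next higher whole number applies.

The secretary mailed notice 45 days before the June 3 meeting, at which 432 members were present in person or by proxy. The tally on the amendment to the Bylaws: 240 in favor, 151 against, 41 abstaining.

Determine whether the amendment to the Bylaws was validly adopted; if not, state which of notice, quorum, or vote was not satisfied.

Invalid — vote requirement not satisfied.

Notice: 45 days given; 45 required. Satisfied.
Quorum: 20% of 2,156 = 431.20, rounded up to 432; 432 present. Satisfied.
Vote: requires two-thirds of the votes cast (432 − 41 abstaining = 391); 2/3 of 391 = 260.67, rounded up to 261, so 261 needed; 240 in favor. Not satisfied.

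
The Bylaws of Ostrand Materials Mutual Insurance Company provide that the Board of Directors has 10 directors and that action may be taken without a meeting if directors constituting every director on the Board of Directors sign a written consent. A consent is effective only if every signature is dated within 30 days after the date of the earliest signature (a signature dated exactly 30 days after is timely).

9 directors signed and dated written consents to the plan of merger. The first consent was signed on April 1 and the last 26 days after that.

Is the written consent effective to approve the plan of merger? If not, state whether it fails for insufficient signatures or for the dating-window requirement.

Not effective — insufficient signatures.

Signatures required: all of 10 — unanimous means all 10, so 10 needed; 9 signed. Insufficient.
Dating window: the latest signature is 26 days after the earliest; the limit is 30 days. Within the window.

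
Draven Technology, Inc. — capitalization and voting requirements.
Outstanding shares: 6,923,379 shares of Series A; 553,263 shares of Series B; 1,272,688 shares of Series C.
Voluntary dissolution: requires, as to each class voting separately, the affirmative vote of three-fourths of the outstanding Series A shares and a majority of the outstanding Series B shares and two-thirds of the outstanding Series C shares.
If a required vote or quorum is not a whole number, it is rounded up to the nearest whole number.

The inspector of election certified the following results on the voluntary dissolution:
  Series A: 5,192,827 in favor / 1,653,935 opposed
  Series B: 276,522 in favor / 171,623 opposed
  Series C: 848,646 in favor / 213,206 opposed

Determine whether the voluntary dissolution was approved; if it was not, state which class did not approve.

Series A: 3/4 of 6923379 = 5192534.25, rounded up to 5192535; 5,192,535 required, 5,192,827 in favor — approved.
Series B: a majority of 553263 is 276632; 276,632 required, 276,522 in favor — not approved.
Series C: 2/3 of 1272688 = 848458.67, rounded up to 848459; 848,459 required, 848,646 in favor — approved.

Not approved — the Series B shares did not give the required vote.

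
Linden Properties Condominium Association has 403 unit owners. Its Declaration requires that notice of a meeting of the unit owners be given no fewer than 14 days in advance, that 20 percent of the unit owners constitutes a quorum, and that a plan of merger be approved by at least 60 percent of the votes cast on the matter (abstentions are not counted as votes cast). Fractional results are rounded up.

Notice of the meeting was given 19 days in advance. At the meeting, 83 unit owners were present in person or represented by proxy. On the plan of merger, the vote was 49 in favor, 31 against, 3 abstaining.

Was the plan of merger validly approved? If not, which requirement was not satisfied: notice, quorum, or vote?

Valid — all requirements satisfied.

Notice: 19 days given; 14 required. Satisfied.
Quorum: 20% of 403 = 80.60, rounded up to 81; 83 present. Satisfied.
Vote: requires three-fifths of the votes cast (83 − 3 abstaining = 80); 3/5 of 80 = 48, so 48 needed; 49 in favor. Satisfied.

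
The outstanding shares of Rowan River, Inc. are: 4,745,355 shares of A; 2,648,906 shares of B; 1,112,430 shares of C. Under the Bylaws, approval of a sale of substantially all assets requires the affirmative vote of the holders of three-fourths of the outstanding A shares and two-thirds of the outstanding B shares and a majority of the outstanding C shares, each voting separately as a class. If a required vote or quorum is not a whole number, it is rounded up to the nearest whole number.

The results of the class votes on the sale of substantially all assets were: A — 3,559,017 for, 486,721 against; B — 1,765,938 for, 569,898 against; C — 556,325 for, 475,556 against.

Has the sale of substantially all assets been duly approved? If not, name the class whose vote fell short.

A: 3/4 of 4745355 = 3559016.25, rounded up to 3559017; 3,559,017 required, 3,559,017 in favor — approved.
B: 2/3 of 2648906 = 1765937.33, rounded up to 1765938; 1,765,938 required, 1,765,938 in favor — approved.
C: a majority of 1112430 is 556216; 556,216 required, 556,325 in favor — approved.

Approved — every class gave the required vote.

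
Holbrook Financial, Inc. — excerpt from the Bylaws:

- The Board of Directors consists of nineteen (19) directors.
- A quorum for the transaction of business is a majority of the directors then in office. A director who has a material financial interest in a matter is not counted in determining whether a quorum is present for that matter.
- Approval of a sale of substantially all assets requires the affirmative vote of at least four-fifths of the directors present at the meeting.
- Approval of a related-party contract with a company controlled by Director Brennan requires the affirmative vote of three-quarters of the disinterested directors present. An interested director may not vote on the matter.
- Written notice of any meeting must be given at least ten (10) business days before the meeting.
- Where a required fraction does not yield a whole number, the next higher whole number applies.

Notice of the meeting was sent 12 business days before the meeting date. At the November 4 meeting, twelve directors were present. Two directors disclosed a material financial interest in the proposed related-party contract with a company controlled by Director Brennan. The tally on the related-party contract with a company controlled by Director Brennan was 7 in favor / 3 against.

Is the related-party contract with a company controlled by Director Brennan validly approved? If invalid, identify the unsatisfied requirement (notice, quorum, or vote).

Notice: 12 business days given; 10 required (12 ≥ 10). Satisfied.
Quorum: 12 present, but the 2 interested directors do not count, leaving 10. Quorum is 10. Satisfied.
Vote: the related-party contract with a company controlled by Director Brennan requires three-fourths of the disinterested directors present (12 − 2 = 10). 3/4 of 10 = 7.50, rounded up to 8, so 8 affirmative votes are needed; 7 voted in favor. Not satisfied.

Invalid — vote requirement not satisfied.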